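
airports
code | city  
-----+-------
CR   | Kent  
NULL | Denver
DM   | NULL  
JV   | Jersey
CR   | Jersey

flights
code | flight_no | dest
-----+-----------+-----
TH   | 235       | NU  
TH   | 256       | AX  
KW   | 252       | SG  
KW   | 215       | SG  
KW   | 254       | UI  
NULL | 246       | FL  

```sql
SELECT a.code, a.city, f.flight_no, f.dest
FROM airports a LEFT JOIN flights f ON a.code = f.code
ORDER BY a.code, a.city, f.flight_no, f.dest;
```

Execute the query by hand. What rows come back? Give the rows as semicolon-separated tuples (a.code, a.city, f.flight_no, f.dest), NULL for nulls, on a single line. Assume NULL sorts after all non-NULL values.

(CR, Jersey, NULL, NULL); (CR, Kent, NULL, NULL); (DM, NULL, NULL, NULL); (JV, Jersey, NULL, NULL); (NULL, Denver, NULL, NULL)

LEFT JOIN keeps every row from `airports`; unmatched rows get NULL for `flights`'s columns.
Matching on a.code = f.code. A NULL in a compared column never satisfies the condition.
- a (code=CR) has no partner → padded with NULL.
- a (code=NULL) has no partner → padded with NULL.
- a (code=DM) has no partner → padded with NULL.
- a (code=JV) has no partner → padded with NULL.
- a (code=CR) has no partner → padded with NULL.
After projecting and ordering:
a.code | a.city | f.flight_no | f.dest
CR | Jersey | NULL | NULL
CR | Kent | NULL | NULL
DM | NULL | NULL | NULL
JV | Jersey | NULL | NULL
NULL | Denver | NULL | NULL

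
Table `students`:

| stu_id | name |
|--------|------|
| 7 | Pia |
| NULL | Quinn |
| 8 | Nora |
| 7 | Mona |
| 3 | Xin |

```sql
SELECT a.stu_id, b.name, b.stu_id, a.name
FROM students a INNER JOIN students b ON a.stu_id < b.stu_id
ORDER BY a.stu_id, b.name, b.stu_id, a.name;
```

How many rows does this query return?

5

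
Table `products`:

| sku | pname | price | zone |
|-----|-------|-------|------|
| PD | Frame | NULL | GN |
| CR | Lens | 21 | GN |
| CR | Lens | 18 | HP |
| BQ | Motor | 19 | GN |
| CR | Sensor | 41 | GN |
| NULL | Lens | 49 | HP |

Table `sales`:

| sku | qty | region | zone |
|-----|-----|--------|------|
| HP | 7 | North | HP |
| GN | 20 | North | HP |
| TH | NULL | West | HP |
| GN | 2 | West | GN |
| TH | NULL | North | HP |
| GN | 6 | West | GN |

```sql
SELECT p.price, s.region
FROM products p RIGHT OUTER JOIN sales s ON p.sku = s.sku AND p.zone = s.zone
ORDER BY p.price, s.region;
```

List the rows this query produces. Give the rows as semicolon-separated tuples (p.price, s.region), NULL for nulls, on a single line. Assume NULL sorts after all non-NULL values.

(NULL, North); (NULL, North); (NULL, North); (NULL, West); (NULL, West); (NULL, West)

RIGHT JOIN keeps every row from `sales`; unmatched rows get NULL for `products`'s columns.
Matching on p.sku = s.sku AND p.zone = s.zone. A NULL in a compared column never satisfies the condition.
- sku=PD, zone=GN: no matching s row.
- sku=CR, zone=GN: no matching s row.
- sku=CR, zone=HP: no matching s row.
- sku=BQ, zone=GN: no matching s row.
- sku=CR, zone=GN: no matching s row.
- sku=NULL, zone=HP: no matching s row.
- 6 row(s) from s found no p partner → padded with NULL.
After projecting and ordering:
p.price | s.region
NULL | North
NULL | North
NULL | North
NULL | West
NULL | West
NULL | West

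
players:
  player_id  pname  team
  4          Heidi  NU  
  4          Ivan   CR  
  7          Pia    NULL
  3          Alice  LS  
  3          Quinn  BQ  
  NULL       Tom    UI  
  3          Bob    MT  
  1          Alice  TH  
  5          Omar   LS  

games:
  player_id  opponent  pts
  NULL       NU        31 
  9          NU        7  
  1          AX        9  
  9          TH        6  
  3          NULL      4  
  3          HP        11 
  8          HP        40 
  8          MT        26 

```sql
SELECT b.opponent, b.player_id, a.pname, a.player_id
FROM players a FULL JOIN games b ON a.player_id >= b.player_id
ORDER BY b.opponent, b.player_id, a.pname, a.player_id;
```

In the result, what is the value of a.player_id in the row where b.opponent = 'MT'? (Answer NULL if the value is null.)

FULL OUTER JOIN keeps every row from both sides; unmatched rows get NULL for the other side's columns.
Matching on a.player_id >= b.player_id. A NULL in a compared column never satisfies the condition.
Matched pairs: 22; unmatched a rows kept: 1; unmatched b rows kept: 5.

NULL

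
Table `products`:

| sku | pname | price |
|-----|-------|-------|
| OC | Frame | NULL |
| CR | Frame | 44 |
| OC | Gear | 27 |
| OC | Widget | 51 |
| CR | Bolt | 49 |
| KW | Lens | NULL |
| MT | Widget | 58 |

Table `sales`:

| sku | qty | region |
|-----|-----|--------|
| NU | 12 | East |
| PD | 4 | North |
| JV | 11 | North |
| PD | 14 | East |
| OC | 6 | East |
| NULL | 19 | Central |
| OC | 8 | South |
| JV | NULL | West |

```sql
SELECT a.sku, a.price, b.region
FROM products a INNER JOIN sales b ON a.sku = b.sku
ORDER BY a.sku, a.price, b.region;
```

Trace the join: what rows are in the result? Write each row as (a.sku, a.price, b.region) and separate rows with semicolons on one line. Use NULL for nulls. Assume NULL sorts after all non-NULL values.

INNER JOIN keeps only pairs where the ON condition holds.
Matching on a.sku = b.sku. A NULL in a compared column never satisfies the condition.
- a (sku=OC) pairs with 2 row(s) of b.
- a (sku=CR) has no partner → excluded.
- a (sku=OC) pairs with 2 row(s) of b.
- a (sku=OC) pairs with 2 row(s) of b.
- a (sku=CR) has no partner → excluded.
- a (sku=KW) has no partner → excluded.
- a (sku=MT) has no partner → excluded.
After projecting and ordering:
a.sku | a.price | b.region
OC | 27 | East
OC | 27 | South
OC | 51 | East
OC | 51 | South
OC | NULL | East
OC | NULL | South

(OC, 27, East); (OC, 27, South); (OC, 51, East); (OC, 51, South); (OC, NULL, East); (OC, NULL, South)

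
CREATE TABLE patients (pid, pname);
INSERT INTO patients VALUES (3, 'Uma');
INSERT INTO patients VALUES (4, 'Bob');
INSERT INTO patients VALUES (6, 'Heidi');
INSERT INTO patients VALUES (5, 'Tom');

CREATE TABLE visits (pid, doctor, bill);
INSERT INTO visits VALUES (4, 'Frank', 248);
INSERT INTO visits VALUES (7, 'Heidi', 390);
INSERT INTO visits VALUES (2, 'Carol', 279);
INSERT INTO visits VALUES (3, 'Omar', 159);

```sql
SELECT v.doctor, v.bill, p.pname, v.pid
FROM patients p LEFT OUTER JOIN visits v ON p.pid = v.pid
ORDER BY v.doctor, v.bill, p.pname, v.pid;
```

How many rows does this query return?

4

LEFT JOIN keeps every row from `patients`; unmatched rows get NULL for `visits`'s columns.
Matching on p.pid = v.pid.
Matched pairs: 2; unmatched p rows kept: 2.
Total: 2 matched + 2 padded = 4 rows.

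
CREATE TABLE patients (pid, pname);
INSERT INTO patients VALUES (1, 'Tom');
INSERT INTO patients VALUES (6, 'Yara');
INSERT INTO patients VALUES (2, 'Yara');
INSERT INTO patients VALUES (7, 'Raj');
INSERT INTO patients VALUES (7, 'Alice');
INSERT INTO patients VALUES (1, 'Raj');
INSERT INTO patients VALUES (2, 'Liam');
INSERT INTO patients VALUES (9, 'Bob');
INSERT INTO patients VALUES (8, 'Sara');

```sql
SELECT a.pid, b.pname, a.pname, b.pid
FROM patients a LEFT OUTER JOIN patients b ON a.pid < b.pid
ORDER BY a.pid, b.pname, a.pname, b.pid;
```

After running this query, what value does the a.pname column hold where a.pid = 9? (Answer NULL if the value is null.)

Bob

LEFT JOIN keeps every row from `patients a`; unmatched rows get NULL for `patients b`'s columns.
Matching on a.pid < b.pid.
- pid=1: 7 matching b row(s), so 7 row(s) emitted.
- pid=6: 4 matching b row(s), so 4 row(s) emitted.
- pid=2: 5 matching b row(s), so 5 row(s) emitted.
- pid=7: 2 matching b row(s), so 2 row(s) emitted.
- pid=7: 2 matching b row(s), so 2 row(s) emitted.
- pid=1: 7 matching b row(s), so 7 row(s) emitted.
- pid=2: 5 matching b row(s), so 5 row(s) emitted.
- pid=9: no b row matches, row kept with b columns NULL.
- pid=8: 1 matching b row(s), so 1 row(s) emitted.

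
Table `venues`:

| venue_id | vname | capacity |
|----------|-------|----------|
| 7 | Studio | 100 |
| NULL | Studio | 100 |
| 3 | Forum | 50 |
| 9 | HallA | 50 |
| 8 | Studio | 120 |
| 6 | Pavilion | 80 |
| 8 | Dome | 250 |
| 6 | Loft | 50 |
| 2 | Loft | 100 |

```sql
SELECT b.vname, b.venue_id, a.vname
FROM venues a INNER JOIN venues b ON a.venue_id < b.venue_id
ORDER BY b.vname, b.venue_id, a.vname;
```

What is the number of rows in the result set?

INNER JOIN keeps only pairs where the ON condition holds.
Matching on a.venue_id < b.venue_id. A NULL in a compared column never satisfies the condition.
- a (venue_id=7) pairs with 3 row(s) of b.
- a (venue_id=NULL) has no partner → excluded.
- a (venue_id=3) pairs with 6 row(s) of b.
- a (venue_id=9) has no partner → excluded.
- a (venue_id=8) pairs with 1 row(s) of b.
- a (venue_id=6) pairs with 4 row(s) of b.
- a (venue_id=8) pairs with 1 row(s) of b.
- a (venue_id=6) pairs with 4 row(s) of b.
- a (venue_id=2) pairs with 7 row(s) of b.
Total: 26 rows.

26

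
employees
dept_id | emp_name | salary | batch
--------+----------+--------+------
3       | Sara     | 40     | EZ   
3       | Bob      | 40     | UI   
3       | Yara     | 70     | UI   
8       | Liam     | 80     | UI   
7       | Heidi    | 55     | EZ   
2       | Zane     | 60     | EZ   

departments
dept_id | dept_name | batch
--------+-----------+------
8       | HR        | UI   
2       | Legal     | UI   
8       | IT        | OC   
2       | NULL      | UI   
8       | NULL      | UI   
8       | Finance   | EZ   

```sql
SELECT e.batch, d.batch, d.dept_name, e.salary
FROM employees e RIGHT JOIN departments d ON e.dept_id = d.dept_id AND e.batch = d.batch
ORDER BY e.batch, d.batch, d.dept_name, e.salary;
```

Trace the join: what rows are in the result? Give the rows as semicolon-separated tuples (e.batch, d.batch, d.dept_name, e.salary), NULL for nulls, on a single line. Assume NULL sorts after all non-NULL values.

RIGHT JOIN keeps every row from `departments`; unmatched rows get NULL for `employees`'s columns.
Matching on e.dept_id = d.dept_id AND e.batch = d.batch.
Matched pairs: 2; unmatched d rows kept: 4.

(UI, UI, HR, 80); (UI, UI, NULL, 80); (NULL, EZ, Finance, NULL); (NULL, OC, IT, NULL); (NULL, UI, Legal, NULL); (NULL, UI, NULL, NULL)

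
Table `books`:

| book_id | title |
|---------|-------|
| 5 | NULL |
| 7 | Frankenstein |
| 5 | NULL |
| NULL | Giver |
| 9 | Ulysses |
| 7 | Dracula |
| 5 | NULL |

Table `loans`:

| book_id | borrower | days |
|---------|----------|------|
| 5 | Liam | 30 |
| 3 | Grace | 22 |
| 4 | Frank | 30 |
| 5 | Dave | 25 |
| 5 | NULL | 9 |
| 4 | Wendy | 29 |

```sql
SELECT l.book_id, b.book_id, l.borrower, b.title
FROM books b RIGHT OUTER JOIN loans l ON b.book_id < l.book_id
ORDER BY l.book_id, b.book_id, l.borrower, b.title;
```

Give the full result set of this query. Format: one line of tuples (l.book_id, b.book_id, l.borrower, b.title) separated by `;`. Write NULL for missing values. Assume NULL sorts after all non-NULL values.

(3, NULL, Grace, NULL); (4, NULL, Frank, NULL); (4, NULL, Wendy, NULL); (5, NULL, Dave, NULL); (5, NULL, Liam, NULL); (5, NULL, NULL, NULL)

RIGHT JOIN keeps every row from `loans`; unmatched rows get NULL for `books`'s columns.
Matching on b.book_id < l.book_id. A NULL in a compared column never satisfies the condition.
Matched pairs: 0; unmatched l rows kept: 6.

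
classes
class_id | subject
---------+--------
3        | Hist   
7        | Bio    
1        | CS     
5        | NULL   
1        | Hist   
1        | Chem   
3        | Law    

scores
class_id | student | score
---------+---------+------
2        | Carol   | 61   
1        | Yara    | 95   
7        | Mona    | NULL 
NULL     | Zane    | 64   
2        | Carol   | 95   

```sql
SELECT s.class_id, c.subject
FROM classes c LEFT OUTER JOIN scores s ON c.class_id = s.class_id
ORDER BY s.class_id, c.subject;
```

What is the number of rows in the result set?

LEFT JOIN keeps every row from `classes`; unmatched rows get NULL for `scores`'s columns.
Matching on c.class_id = s.class_id. A NULL in a compared column never satisfies the condition.
- class_id=3: no s row matches, row kept with s columns NULL.
- class_id=7: 1 matching s row(s), so 1 row(s) emitted.
- class_id=1: 1 matching s row(s), so 1 row(s) emitted.
- class_id=5: no s row matches, row kept with s columns NULL.
- class_id=1: 1 matching s row(s), so 1 row(s) emitted.
- class_id=1: 1 matching s row(s), so 1 row(s) emitted.
- class_id=3: no s row matches, row kept with s columns NULL.
Total: 4 matched + 3 padded = 7 rows.

7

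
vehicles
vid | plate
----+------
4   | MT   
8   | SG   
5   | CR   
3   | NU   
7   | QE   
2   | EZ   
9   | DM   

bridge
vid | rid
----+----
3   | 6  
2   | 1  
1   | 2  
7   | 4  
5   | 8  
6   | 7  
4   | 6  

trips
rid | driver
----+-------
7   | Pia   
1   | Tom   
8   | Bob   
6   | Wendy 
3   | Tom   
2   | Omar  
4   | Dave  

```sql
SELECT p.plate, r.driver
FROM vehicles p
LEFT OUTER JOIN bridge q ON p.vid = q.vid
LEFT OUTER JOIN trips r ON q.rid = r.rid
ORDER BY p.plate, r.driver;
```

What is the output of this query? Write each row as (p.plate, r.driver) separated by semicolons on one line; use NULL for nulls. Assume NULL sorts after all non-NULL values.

(CR, Bob); (DM, NULL); (EZ, Tom); (MT, Wendy); (NU, Wendy); (QE, Dave); (SG, NULL)

Joins associate left-to-right: vehicles LEFT JOIN bridge on vid gives 7 intermediate row(s).
Then LEFT JOIN `trips r` on rid: each of those 7 rows is kept; rows whose q.rid has no match in r get NULL for r's columns.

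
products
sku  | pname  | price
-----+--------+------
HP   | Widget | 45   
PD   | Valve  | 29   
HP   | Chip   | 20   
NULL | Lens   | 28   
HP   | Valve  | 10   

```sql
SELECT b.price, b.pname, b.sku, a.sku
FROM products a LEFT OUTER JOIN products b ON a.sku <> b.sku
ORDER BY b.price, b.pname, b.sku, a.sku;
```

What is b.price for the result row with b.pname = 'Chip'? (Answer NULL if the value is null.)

LEFT JOIN keeps every row from `products a`; unmatched rows get NULL for `products b`'s columns.
Matching on a.sku <> b.sku. A NULL in a compared column never satisfies the condition.
- sku=HP: 1 matching b row(s), so 1 row(s) emitted.
- sku=PD: 3 matching b row(s), so 3 row(s) emitted.
- sku=HP: 1 matching b row(s), so 1 row(s) emitted.
- sku=NULL: no b row matches, row kept with b columns NULL.
- sku=HP: 1 matching b row(s), so 1 row(s) emitted.

20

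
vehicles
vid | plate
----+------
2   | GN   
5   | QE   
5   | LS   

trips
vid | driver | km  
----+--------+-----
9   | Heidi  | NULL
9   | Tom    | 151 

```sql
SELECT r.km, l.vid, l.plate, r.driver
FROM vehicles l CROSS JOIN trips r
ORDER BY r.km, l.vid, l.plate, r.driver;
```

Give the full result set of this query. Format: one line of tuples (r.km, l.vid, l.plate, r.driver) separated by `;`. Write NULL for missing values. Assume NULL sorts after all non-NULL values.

(151, 2, GN, Tom); (151, 5, LS, Tom); (151, 5, QE, Tom); (NULL, 2, GN, Heidi); (NULL, 5, LS, Heidi); (NULL, 5, QE, Heidi)

CROSS JOIN pairs every row of `vehicles` with every row of `trips`: 3 × 2 = 6 rows.
After projecting and ordering:
r.km | l.vid | l.plate | r.driver
151 | 2 | GN | Tom
151 | 5 | LS | Tom
151 | 5 | QE | Tom
NULL | 2 | GN | Heidi
NULL | 5 | LS | Heidi
NULL | 5 | QE | Heidi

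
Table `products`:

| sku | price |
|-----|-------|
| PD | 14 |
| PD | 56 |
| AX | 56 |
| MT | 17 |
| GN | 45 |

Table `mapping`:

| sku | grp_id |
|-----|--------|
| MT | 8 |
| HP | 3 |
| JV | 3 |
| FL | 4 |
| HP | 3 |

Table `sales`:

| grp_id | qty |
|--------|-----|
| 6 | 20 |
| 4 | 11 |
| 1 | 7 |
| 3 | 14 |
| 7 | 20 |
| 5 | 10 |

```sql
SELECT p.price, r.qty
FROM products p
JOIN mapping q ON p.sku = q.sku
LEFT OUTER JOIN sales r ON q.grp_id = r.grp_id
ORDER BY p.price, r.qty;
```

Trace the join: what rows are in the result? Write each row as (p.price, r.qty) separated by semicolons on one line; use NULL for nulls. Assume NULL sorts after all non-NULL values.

(17, NULL)

Joins associate left-to-right: products INNER JOIN mapping on sku gives 1 intermediate row(s).
Then LEFT JOIN `sales r` on grp_id: each of those 1 rows is kept; rows whose q.grp_id has no match in r get NULL for r's columns.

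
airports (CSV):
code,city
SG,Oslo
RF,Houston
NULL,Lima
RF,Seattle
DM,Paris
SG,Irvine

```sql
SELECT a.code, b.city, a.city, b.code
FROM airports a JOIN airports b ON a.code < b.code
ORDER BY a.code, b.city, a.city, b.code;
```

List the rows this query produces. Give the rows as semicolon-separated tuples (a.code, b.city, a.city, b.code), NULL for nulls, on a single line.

(DM, Houston, Paris, RF); (DM, Irvine, Paris, SG); (DM, Oslo, Paris, SG); (DM, Seattle, Paris, RF); (RF, Irvine, Houston, SG); (RF, Irvine, Seattle, SG); (RF, Oslo, Houston, SG); (RF, Oslo, Seattle, SG)

INNER JOIN keeps only pairs where the ON condition holds.
Matching on a.code < b.code. A NULL in a compared column never satisfies the condition.
- code=SG: no matching b row, dropped.
- code=RF: 2 matching b row(s), so 2 row(s) emitted.
- code=NULL: no matching b row, dropped.
- code=RF: 2 matching b row(s), so 2 row(s) emitted.
- code=DM: 4 matching b row(s), so 4 row(s) emitted.
- code=SG: no matching b row, dropped.
After projecting and ordering:
a.code | b.city | a.city | b.code
DM | Houston | Paris | RF
DM | Irvine | Paris | SG
DM | Oslo | Paris | SG
DM | Seattle | Paris | RF
RF | Irvine | Houston | SG
RF | Irvine | Seattle | SG
RF | Oslo | Houston | SG
RF | Oslo | Seattle | SG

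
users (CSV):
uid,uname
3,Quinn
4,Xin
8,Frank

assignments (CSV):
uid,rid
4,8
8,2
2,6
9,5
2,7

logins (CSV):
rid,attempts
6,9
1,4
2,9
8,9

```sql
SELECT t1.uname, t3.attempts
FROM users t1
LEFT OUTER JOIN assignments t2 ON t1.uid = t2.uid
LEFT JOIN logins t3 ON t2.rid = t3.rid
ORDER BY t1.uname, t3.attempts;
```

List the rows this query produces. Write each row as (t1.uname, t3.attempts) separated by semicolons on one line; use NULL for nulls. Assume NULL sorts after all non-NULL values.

Evaluate left to right. First `users t1 LEFT JOIN assignments t2` on uid: 3 row(s).
Then LEFT JOIN `logins t3` on rid: each of those 3 rows is kept; rows whose t2.rid has no match in t3 get NULL for t3's columns.

(Frank, 9); (Quinn, NULL); (Xin, 9)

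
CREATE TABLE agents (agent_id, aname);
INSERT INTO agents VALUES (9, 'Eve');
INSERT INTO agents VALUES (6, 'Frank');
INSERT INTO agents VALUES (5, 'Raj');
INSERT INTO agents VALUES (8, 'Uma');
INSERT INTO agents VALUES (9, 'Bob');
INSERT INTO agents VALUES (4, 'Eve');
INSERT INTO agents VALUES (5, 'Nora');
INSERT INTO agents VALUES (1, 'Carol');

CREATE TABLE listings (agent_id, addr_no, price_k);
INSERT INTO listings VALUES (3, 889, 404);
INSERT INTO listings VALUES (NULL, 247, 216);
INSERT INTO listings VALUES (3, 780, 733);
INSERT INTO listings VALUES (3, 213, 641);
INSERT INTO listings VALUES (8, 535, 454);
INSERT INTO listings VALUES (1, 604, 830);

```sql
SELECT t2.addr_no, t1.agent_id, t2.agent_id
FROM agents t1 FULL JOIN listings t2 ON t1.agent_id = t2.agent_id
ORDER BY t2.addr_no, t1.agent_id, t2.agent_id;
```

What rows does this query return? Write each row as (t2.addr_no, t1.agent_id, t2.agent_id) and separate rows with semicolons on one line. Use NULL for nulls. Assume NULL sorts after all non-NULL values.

FULL OUTER JOIN keeps every row from both sides; unmatched rows get NULL for the other side's columns.
Matching on t1.agent_id = t2.agent_id. A NULL in a compared column never satisfies the condition.
Matched pairs: 2; unmatched t1 rows kept: 6; unmatched t2 rows kept: 4.

(213, NULL, 3); (247, NULL, NULL); (535, 8, 8); (604, 1, 1); (780, NULL, 3); (889, NULL, 3); (NULL, 4, NULL); (NULL, 5, NULL); (NULL, 5, NULL); (NULL, 6, NULL); (NULL, 9, NULL); (NULL, 9, NULL)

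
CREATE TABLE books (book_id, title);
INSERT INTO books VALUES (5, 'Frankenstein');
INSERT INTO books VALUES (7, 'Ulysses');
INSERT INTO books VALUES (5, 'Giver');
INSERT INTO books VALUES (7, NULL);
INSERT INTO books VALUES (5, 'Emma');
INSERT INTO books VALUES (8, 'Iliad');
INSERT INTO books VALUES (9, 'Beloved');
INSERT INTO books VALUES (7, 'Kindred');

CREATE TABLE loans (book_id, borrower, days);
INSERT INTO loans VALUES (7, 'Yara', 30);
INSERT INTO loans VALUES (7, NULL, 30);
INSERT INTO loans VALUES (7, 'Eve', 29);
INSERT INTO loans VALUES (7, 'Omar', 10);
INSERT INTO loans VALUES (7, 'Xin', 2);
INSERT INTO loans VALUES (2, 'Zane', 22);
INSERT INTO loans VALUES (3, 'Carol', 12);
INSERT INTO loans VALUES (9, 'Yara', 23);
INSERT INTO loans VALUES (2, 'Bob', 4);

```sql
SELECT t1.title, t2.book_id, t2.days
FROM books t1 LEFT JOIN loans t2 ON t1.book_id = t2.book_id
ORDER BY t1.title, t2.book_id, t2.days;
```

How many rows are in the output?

20

LEFT JOIN keeps every row from `books`; unmatched rows get NULL for `loans`'s columns.
Matching on t1.book_id = t2.book_id.
Matched pairs: 16; unmatched t1 rows kept: 4.
Total: 16 matched + 4 padded = 20 rows.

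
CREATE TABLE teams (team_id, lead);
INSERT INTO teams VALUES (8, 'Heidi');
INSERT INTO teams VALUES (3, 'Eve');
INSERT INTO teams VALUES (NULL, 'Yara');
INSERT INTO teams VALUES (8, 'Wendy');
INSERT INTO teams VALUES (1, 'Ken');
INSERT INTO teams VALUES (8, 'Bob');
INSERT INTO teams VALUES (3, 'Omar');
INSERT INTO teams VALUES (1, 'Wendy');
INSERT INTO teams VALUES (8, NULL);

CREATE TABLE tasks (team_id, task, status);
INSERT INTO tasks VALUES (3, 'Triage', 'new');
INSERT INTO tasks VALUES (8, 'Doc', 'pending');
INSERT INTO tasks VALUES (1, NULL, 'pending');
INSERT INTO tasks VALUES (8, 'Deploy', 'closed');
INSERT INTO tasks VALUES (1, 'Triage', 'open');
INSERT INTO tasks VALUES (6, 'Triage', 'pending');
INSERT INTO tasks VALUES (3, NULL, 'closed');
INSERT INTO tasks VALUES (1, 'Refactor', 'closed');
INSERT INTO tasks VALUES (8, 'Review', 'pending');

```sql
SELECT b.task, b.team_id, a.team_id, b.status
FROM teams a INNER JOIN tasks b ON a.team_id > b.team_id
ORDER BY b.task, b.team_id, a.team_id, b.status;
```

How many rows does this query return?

INNER JOIN keeps only pairs where the ON condition holds.
Matching on a.team_id > b.team_id. A NULL in a compared column never satisfies the condition.
- a (team_id=8) pairs with 6 row(s) of b.
- a (team_id=3) pairs with 3 row(s) of b.
- a (team_id=NULL) has no partner → excluded.
- a (team_id=8) pairs with 6 row(s) of b.
- a (team_id=1) has no partner → excluded.
- a (team_id=8) pairs with 6 row(s) of b.
- a (team_id=3) pairs with 3 row(s) of b.
- a (team_id=1) has no partner → excluded.
- a (team_id=8) pairs with 6 row(s) of b.
Total: 30 rows.

30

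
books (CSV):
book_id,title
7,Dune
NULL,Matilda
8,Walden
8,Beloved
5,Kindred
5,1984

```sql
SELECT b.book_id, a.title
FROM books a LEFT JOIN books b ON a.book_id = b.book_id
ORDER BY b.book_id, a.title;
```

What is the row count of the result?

10

LEFT JOIN keeps every row from `books a`; unmatched rows get NULL for `books b`'s columns.
Matching on a.book_id = b.book_id. A NULL in a compared column never satisfies the condition.
Matched pairs: 9; unmatched a rows kept: 1.
Total: 9 matched + 1 padded = 10 rows.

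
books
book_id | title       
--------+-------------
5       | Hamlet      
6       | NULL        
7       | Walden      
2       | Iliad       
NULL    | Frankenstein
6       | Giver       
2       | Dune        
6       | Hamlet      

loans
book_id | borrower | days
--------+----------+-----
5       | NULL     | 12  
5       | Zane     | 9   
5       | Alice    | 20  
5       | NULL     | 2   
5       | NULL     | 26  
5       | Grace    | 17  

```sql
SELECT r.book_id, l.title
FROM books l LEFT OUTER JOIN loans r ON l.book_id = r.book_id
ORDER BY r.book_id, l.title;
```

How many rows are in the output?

LEFT JOIN keeps every row from `books`; unmatched rows get NULL for `loans`'s columns.
Matching on l.book_id = r.book_id. A NULL in a compared column never satisfies the condition.
- l row (book_id=5): matches 6 r row(s) → 6 output row(s).
- l row (book_id=6): no match → kept, r columns NULL.
- l row (book_id=7): no match → kept, r columns NULL.
- l row (book_id=2): no match → kept, r columns NULL.
- l row (book_id=NULL): no match → kept, r columns NULL.
- l row (book_id=6): no match → kept, r columns NULL.
- l row (book_id=2): no match → kept, r columns NULL.
- l row (book_id=6): no match → kept, r columns NULL.
Total: 6 matched + 7 padded = 13 rows.

13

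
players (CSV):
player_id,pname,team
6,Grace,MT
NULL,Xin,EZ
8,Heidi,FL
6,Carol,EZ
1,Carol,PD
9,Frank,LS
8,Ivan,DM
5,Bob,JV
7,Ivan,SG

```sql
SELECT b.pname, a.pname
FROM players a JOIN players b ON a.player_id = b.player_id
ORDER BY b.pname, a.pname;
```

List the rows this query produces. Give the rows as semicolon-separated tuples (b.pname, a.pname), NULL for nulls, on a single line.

(Bob, Bob); (Carol, Carol); (Carol, Carol); (Carol, Grace); (Frank, Frank); (Grace, Carol); (Grace, Grace); (Heidi, Heidi); (Heidi, Ivan); (Ivan, Heidi); (Ivan, Ivan); (Ivan, Ivan)

INNER JOIN keeps only pairs where the ON condition holds.
Matching on a.player_id = b.player_id. A NULL in a compared column never satisfies the condition.
- a[0] player_id=6 → 2 match(es) in b → 2 row(s).
- a[1] player_id=NULL → no match; dropped.
- a[2] player_id=8 → 2 match(es) in b → 2 row(s).
- a[3] player_id=6 → 2 match(es) in b → 2 row(s).
- a[4] player_id=1 → 1 match(es) in b → 1 row(s).
- a[5] player_id=9 → 1 match(es) in b → 1 row(s).
- a[6] player_id=8 → 2 match(es) in b → 2 row(s).
- a[7] player_id=5 → 1 match(es) in b → 1 row(s).
- a[8] player_id=7 → 1 match(es) in b → 1 row(s).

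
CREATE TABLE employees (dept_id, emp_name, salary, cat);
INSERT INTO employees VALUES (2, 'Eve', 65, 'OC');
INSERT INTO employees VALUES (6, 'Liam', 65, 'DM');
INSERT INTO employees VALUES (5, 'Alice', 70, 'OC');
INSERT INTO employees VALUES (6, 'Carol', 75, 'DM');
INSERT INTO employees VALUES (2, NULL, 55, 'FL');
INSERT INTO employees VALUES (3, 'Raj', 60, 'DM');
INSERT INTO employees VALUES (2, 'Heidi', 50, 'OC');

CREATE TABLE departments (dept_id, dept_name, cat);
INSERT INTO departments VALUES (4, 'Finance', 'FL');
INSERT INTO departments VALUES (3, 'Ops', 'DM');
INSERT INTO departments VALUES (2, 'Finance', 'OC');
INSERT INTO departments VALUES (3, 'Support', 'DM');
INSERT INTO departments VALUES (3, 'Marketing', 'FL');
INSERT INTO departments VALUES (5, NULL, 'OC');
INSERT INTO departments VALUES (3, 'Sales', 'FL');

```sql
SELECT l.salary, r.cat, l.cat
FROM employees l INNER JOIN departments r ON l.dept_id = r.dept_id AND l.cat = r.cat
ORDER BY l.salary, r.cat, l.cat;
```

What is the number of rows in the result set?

5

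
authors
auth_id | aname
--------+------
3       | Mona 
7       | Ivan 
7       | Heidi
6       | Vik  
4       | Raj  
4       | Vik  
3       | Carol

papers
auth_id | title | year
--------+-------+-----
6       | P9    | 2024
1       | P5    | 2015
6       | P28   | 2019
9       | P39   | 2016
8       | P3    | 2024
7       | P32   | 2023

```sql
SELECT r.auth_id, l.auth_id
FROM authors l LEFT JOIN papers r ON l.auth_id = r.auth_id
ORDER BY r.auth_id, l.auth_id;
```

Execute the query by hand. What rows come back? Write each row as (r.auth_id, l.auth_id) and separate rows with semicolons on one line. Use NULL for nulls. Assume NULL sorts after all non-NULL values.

(6, 6); (6, 6); (7, 7); (7, 7); (NULL, 3); (NULL, 3); (NULL, 4); (NULL, 4)

LEFT JOIN keeps every row from `authors`; unmatched rows get NULL for `papers`'s columns.
Matching on l.auth_id = r.auth_id.
Matched pairs: 4; unmatched l rows kept: 4.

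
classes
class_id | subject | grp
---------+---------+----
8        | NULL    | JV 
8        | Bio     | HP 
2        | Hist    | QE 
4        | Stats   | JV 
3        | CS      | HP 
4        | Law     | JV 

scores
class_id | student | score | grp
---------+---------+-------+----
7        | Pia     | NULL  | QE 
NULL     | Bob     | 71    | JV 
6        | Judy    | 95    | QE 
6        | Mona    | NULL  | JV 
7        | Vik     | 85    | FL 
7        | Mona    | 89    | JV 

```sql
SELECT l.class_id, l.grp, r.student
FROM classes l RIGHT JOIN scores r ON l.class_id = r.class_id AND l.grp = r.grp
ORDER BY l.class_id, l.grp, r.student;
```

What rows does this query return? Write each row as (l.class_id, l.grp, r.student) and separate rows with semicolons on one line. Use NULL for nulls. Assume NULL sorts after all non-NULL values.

(NULL, NULL, Bob); (NULL, NULL, Judy); (NULL, NULL, Mona); (NULL, NULL, Mona); (NULL, NULL, Pia); (NULL, NULL, Vik)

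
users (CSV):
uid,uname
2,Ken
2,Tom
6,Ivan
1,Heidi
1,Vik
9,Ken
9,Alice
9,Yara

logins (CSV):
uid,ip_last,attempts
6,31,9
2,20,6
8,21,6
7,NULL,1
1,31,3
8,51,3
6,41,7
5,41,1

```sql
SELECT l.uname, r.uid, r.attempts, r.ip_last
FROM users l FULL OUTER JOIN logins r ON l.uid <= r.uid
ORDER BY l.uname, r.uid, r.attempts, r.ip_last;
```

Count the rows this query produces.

38

FULL OUTER JOIN keeps every row from both sides; unmatched rows get NULL for the other side's columns.
Matching on l.uid <= r.uid.
Matched pairs: 35; unmatched l rows kept: 3; unmatched r rows kept: 0.
Total: 35 matched + 3 padded = 38 rows.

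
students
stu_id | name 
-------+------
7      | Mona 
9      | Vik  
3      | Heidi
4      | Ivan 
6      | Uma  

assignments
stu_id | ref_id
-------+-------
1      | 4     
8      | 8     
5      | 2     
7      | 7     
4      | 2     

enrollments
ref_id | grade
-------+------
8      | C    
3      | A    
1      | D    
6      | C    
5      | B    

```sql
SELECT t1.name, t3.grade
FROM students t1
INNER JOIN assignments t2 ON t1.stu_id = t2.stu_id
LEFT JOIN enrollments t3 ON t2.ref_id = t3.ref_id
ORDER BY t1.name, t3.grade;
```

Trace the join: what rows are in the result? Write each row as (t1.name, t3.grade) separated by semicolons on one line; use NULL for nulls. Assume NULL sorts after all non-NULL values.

Evaluate left to right. First `students t1 INNER JOIN assignments t2` on stu_id: 2 row(s).
Then LEFT JOIN `enrollments t3` on ref_id: each of those 2 rows is kept; rows whose t2.ref_id has no match in t3 get NULL for t3's columns.

(Ivan, NULL); (Mona, NULL)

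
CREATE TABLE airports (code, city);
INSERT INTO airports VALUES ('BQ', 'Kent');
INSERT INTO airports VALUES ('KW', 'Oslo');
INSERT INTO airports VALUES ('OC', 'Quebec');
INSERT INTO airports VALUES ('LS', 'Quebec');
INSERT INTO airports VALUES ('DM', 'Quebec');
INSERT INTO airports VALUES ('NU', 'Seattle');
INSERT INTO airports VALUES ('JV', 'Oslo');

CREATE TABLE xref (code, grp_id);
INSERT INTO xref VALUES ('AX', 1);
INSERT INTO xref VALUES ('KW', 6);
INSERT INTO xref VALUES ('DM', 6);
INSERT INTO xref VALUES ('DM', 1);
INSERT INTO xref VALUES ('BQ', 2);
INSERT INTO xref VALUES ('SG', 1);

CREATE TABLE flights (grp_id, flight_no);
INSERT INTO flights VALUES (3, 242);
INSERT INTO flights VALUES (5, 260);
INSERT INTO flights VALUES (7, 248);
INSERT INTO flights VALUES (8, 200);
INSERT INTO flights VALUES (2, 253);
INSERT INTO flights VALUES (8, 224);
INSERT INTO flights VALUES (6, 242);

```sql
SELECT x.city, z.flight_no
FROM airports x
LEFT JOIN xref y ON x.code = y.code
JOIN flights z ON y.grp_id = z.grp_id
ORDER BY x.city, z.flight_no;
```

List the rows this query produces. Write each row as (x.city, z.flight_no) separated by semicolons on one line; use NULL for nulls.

(Kent, 253); (Oslo, 242); (Quebec, 242)

Joins associate left-to-right: airports LEFT JOIN xref on code gives 8 intermediate row(s).
Then INNER JOIN `flights z` on grp_id: keep only rows whose y.grp_id appears in z.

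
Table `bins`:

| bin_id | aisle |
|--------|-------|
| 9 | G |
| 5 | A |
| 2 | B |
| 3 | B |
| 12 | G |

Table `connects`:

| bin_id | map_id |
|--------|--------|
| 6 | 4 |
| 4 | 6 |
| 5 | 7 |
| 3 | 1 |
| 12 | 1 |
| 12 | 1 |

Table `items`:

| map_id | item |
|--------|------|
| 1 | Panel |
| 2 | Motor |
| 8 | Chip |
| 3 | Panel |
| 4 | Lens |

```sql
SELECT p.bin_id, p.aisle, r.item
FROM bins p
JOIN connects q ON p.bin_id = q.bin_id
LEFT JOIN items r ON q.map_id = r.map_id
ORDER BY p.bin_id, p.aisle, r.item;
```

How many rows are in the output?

Evaluate left to right. First `bins p INNER JOIN connects q` on bin_id: 4 row(s).
Then LEFT JOIN `items r` on map_id: each of those 4 rows is kept; rows whose q.map_id has no match in r get NULL for r's columns.
Result: 4 row(s).

4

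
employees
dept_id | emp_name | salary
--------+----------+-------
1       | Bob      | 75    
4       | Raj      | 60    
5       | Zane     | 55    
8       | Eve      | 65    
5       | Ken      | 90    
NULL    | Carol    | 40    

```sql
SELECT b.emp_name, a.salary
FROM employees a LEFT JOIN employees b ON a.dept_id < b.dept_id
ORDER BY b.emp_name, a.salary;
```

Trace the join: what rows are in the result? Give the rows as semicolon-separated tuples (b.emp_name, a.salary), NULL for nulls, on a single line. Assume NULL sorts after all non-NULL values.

(Eve, 55); (Eve, 60); (Eve, 75); (Eve, 90); (Ken, 60); (Ken, 75); (Raj, 75); (Zane, 60); (Zane, 75); (NULL, 40); (NULL, 65)

LEFT JOIN keeps every row from `employees a`; unmatched rows get NULL for `employees b`'s columns.
Matching on a.dept_id < b.dept_id. A NULL in a compared column never satisfies the condition.
- a[0] dept_id=1 → 4 match(es) in b → 4 row(s).
- a[1] dept_id=4 → 3 match(es) in b → 3 row(s).
- a[2] dept_id=5 → 1 match(es) in b → 1 row(s).
- a[3] dept_id=8 → no match; kept with NULLs on the b side.
- a[4] dept_id=5 → 1 match(es) in b → 1 row(s).
- a[5] dept_id=NULL → no match; kept with NULLs on the b side.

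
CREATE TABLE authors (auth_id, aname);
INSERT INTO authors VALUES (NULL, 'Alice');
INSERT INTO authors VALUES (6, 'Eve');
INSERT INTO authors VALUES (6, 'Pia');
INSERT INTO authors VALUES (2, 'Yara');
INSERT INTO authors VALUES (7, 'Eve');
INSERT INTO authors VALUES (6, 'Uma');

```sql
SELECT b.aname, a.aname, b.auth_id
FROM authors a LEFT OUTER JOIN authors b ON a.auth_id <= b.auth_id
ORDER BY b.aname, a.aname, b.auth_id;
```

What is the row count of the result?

19

LEFT JOIN keeps every row from `authors a`; unmatched rows get NULL for `authors b`'s columns.
Matching on a.auth_id <= b.auth_id. A NULL in a compared column never satisfies the condition.
- a row (auth_id=NULL): no match → kept, b columns NULL.
- a row (auth_id=6): matches 4 b row(s) → 4 output row(s).
- a row (auth_id=6): matches 4 b row(s) → 4 output row(s).
- a row (auth_id=2): matches 5 b row(s) → 5 output row(s).
- a row (auth_id=7): matches 1 b row(s) → 1 output row(s).
- a row (auth_id=6): matches 4 b row(s) → 4 output row(s).
Total: 18 matched + 1 padded = 19 rows.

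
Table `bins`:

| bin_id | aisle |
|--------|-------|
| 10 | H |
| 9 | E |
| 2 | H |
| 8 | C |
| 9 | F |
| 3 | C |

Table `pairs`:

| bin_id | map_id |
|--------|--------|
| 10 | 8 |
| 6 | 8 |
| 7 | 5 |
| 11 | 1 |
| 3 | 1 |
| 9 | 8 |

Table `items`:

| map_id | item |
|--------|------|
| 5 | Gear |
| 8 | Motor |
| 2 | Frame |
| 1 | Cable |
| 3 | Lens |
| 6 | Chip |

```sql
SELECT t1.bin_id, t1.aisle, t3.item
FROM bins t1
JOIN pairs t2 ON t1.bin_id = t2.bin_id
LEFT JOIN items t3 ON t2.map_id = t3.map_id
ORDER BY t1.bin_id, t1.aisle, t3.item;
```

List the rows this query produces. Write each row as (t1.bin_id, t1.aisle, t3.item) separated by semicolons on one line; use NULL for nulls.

Step 1 — t1 INNER JOIN t2 on bin_id → 4 row(s).
Then LEFT JOIN `items t3` on map_id: each of those 4 rows is kept; rows whose t2.map_id has no match in t3 get NULL for t3's columns.

(3, C, Cable); (9, E, Motor); (9, F, Motor); (10, H, Motor)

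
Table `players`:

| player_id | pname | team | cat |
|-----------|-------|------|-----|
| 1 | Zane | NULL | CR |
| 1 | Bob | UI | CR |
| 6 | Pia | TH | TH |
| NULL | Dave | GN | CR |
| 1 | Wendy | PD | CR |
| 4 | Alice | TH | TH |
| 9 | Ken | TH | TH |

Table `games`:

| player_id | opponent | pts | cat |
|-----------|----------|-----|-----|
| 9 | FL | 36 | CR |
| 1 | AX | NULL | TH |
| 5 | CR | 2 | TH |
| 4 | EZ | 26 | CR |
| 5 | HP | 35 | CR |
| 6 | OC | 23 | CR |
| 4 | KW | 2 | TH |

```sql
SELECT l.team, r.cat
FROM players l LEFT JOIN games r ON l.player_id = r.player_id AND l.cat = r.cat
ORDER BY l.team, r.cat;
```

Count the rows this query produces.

LEFT JOIN keeps every row from `players`; unmatched rows get NULL for `games`'s columns.
Matching on l.player_id = r.player_id AND l.cat = r.cat. A NULL in a compared column never satisfies the condition.
Matched pairs: 1; unmatched l rows kept: 6.
Total: 1 matched + 6 padded = 7 rows.

7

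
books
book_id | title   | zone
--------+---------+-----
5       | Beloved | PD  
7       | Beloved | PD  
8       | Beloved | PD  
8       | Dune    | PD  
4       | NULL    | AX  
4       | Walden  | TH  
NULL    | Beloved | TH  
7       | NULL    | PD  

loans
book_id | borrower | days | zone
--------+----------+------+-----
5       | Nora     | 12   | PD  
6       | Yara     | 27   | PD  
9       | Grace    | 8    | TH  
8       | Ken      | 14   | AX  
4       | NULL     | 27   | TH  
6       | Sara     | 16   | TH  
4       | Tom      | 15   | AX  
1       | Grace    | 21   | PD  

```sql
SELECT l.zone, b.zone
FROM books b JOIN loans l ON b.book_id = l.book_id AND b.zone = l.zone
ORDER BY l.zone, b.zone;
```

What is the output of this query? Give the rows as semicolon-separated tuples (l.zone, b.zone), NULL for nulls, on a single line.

INNER JOIN keeps only pairs where the ON condition holds.
Matching on b.book_id = l.book_id AND b.zone = l.zone. A NULL in a compared column never satisfies the condition.
- b (book_id=5, zone=PD) pairs with 1 row(s) of l.
- b (book_id=7, zone=PD) has no partner → excluded.
- b (book_id=8, zone=PD) has no partner → excluded.
- b (book_id=8, zone=PD) has no partner → excluded.
- b (book_id=4, zone=AX) pairs with 1 row(s) of l.
- b (book_id=4, zone=TH) pairs with 1 row(s) of l.
- b (book_id=NULL, zone=TH) has no partner → excluded.
- b (book_id=7, zone=PD) has no partner → excluded.
After projecting and ordering:
l.zone | b.zone
AX | AX
PD | PD
TH | TH

(AX, AX); (PD, PD); (TH, TH)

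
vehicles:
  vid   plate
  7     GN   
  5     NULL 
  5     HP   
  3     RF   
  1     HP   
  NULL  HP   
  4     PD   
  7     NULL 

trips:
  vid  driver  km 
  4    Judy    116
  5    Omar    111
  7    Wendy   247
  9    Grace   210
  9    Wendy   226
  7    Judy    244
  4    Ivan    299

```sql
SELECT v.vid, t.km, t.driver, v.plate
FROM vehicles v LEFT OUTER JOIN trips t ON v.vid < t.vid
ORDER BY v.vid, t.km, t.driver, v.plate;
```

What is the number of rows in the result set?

32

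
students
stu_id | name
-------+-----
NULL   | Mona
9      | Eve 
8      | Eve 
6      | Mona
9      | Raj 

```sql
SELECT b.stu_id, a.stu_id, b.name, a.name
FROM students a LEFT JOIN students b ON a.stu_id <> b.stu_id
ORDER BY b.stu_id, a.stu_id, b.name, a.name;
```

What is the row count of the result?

11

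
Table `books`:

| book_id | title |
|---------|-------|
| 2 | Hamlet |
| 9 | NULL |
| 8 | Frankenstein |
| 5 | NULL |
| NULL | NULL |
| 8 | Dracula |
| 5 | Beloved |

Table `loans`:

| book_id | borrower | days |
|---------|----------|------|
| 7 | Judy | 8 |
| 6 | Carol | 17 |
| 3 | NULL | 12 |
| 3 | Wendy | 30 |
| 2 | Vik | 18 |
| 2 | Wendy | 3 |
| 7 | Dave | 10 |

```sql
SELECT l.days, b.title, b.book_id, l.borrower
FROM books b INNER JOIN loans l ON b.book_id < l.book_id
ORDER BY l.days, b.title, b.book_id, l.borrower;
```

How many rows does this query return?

INNER JOIN keeps only pairs where the ON condition holds.
Matching on b.book_id < l.book_id. A NULL in a compared column never satisfies the condition.
- b row (book_id=2): matches 5 l row(s) → 5 output row(s).
- b row (book_id=9): no match → dropped.
- b row (book_id=8): no match → dropped.
- b row (book_id=5): matches 3 l row(s) → 3 output row(s).
- b row (book_id=NULL): no match → dropped.
- b row (book_id=8): no match → dropped.
- b row (book_id=5): matches 3 l row(s) → 3 output row(s).
Total: 11 rows.

11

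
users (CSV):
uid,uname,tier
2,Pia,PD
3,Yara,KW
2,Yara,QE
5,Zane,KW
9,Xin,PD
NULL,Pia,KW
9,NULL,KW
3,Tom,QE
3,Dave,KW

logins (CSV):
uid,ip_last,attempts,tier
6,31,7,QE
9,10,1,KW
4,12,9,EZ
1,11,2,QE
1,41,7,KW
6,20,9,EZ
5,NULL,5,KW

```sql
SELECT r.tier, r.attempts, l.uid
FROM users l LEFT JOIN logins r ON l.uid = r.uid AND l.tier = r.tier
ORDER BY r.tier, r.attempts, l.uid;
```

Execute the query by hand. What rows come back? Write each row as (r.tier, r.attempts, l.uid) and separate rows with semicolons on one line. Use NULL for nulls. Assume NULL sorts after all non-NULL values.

LEFT JOIN keeps every row from `users`; unmatched rows get NULL for `logins`'s columns.
Matching on l.uid = r.uid AND l.tier = r.tier. A NULL in a compared column never satisfies the condition.
- l (uid=2, tier=PD) has no partner → padded with NULL.
- l (uid=3, tier=KW) has no partner → padded with NULL.
- l (uid=2, tier=QE) has no partner → padded with NULL.
- l (uid=5, tier=KW) pairs with 1 row(s) of r.
- l (uid=9, tier=PD) has no partner → padded with NULL.
- l (uid=NULL, tier=KW) has no partner → padded with NULL.
- l (uid=9, tier=KW) pairs with 1 row(s) of r.
- l (uid=3, tier=QE) has no partner → padded with NULL.
- l (uid=3, tier=KW) has no partner → padded with NULL.
After projecting and ordering:
r.tier | r.attempts | l.uid
KW | 1 | 9
KW | 5 | 5
NULL | NULL | 2
NULL | NULL | 2
NULL | NULL | 3
NULL | NULL | 3
NULL | NULL | 3
NULL | NULL | 9
NULL | NULL | NULL

(KW, 1, 9); (KW, 5, 5); (NULL, NULL, 2); (NULL, NULL, 2); (NULL, NULL, 3); (NULL, NULL, 3); (NULL, NULL, 3); (NULL, NULL, 9); (NULL, NULL, NULL)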